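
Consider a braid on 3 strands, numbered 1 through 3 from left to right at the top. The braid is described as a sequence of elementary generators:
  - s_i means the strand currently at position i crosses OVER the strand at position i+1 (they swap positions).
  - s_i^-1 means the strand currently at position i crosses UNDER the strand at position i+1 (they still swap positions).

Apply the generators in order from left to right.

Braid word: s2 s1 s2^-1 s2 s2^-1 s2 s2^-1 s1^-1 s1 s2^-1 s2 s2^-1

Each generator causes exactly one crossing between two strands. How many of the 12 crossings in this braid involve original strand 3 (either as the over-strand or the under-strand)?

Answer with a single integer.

Answer: 4

Derivation:
Gen 1: crossing 2x3. Involves strand 3? yes. Count so far: 1
Gen 2: crossing 1x3. Involves strand 3? yes. Count so far: 2
Gen 3: crossing 1x2. Involves strand 3? no. Count so far: 2
Gen 4: crossing 2x1. Involves strand 3? no. Count so far: 2
Gen 5: crossing 1x2. Involves strand 3? no. Count so far: 2
Gen 6: crossing 2x1. Involves strand 3? no. Count so far: 2
Gen 7: crossing 1x2. Involves strand 3? no. Count so far: 2
Gen 8: crossing 3x2. Involves strand 3? yes. Count so far: 3
Gen 9: crossing 2x3. Involves strand 3? yes. Count so far: 4
Gen 10: crossing 2x1. Involves strand 3? no. Count so far: 4
Gen 11: crossing 1x2. Involves strand 3? no. Count so far: 4
Gen 12: crossing 2x1. Involves strand 3? no. Count so far: 4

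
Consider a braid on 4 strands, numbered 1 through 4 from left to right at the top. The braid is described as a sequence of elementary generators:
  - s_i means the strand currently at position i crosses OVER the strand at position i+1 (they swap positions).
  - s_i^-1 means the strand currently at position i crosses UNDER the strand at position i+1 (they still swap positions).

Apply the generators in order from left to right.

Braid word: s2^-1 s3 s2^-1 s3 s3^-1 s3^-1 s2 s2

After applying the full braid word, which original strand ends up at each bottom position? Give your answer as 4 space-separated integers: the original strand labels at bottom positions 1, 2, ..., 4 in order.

Gen 1 (s2^-1): strand 2 crosses under strand 3. Perm now: [1 3 2 4]
Gen 2 (s3): strand 2 crosses over strand 4. Perm now: [1 3 4 2]
Gen 3 (s2^-1): strand 3 crosses under strand 4. Perm now: [1 4 3 2]
Gen 4 (s3): strand 3 crosses over strand 2. Perm now: [1 4 2 3]
Gen 5 (s3^-1): strand 2 crosses under strand 3. Perm now: [1 4 3 2]
Gen 6 (s3^-1): strand 3 crosses under strand 2. Perm now: [1 4 2 3]
Gen 7 (s2): strand 4 crosses over strand 2. Perm now: [1 2 4 3]
Gen 8 (s2): strand 2 crosses over strand 4. Perm now: [1 4 2 3]

Answer: 1 4 2 3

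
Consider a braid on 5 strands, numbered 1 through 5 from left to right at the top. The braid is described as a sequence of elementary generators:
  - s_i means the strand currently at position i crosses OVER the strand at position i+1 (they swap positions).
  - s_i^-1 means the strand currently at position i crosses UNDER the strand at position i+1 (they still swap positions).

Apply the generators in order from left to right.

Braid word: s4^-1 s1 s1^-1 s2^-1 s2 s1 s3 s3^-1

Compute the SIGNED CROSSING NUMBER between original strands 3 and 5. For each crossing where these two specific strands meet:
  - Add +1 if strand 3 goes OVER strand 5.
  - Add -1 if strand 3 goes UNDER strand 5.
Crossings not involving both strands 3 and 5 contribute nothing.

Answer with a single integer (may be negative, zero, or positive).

Gen 1: crossing 4x5. Both 3&5? no. Sum: 0
Gen 2: crossing 1x2. Both 3&5? no. Sum: 0
Gen 3: crossing 2x1. Both 3&5? no. Sum: 0
Gen 4: crossing 2x3. Both 3&5? no. Sum: 0
Gen 5: crossing 3x2. Both 3&5? no. Sum: 0
Gen 6: crossing 1x2. Both 3&5? no. Sum: 0
Gen 7: 3 over 5. Both 3&5? yes. Contrib: +1. Sum: 1
Gen 8: 5 under 3. Both 3&5? yes. Contrib: +1. Sum: 2

Answer: 2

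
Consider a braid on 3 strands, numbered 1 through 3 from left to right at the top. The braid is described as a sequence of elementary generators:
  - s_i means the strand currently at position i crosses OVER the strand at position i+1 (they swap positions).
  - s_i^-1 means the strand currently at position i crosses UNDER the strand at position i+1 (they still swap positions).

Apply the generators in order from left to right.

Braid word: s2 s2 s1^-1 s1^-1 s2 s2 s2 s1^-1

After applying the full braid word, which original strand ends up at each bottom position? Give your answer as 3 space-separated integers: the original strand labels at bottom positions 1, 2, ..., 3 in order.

Answer: 3 1 2

Derivation:
Gen 1 (s2): strand 2 crosses over strand 3. Perm now: [1 3 2]
Gen 2 (s2): strand 3 crosses over strand 2. Perm now: [1 2 3]
Gen 3 (s1^-1): strand 1 crosses under strand 2. Perm now: [2 1 3]
Gen 4 (s1^-1): strand 2 crosses under strand 1. Perm now: [1 2 3]
Gen 5 (s2): strand 2 crosses over strand 3. Perm now: [1 3 2]
Gen 6 (s2): strand 3 crosses over strand 2. Perm now: [1 2 3]
Gen 7 (s2): strand 2 crosses over strand 3. Perm now: [1 3 2]
Gen 8 (s1^-1): strand 1 crosses under strand 3. Perm now: [3 1 2]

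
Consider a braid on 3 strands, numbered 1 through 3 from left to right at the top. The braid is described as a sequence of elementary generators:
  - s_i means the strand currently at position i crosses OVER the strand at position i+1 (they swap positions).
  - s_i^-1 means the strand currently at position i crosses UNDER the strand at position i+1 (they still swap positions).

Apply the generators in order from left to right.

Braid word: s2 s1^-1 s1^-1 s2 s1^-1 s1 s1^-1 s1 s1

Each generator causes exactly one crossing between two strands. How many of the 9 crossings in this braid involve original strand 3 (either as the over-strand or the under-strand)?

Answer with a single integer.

Gen 1: crossing 2x3. Involves strand 3? yes. Count so far: 1
Gen 2: crossing 1x3. Involves strand 3? yes. Count so far: 2
Gen 3: crossing 3x1. Involves strand 3? yes. Count so far: 3
Gen 4: crossing 3x2. Involves strand 3? yes. Count so far: 4
Gen 5: crossing 1x2. Involves strand 3? no. Count so far: 4
Gen 6: crossing 2x1. Involves strand 3? no. Count so far: 4
Gen 7: crossing 1x2. Involves strand 3? no. Count so far: 4
Gen 8: crossing 2x1. Involves strand 3? no. Count so far: 4
Gen 9: crossing 1x2. Involves strand 3? no. Count so far: 4

Answer: 4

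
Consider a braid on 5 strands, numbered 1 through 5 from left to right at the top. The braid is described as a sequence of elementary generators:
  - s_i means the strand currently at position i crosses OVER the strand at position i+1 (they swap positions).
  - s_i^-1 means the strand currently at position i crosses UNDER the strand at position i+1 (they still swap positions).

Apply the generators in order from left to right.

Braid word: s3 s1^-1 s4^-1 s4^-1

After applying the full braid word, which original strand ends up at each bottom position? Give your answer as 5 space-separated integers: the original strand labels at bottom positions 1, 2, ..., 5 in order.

Gen 1 (s3): strand 3 crosses over strand 4. Perm now: [1 2 4 3 5]
Gen 2 (s1^-1): strand 1 crosses under strand 2. Perm now: [2 1 4 3 5]
Gen 3 (s4^-1): strand 3 crosses under strand 5. Perm now: [2 1 4 5 3]
Gen 4 (s4^-1): strand 5 crosses under strand 3. Perm now: [2 1 4 3 5]

Answer: 2 1 4 3 5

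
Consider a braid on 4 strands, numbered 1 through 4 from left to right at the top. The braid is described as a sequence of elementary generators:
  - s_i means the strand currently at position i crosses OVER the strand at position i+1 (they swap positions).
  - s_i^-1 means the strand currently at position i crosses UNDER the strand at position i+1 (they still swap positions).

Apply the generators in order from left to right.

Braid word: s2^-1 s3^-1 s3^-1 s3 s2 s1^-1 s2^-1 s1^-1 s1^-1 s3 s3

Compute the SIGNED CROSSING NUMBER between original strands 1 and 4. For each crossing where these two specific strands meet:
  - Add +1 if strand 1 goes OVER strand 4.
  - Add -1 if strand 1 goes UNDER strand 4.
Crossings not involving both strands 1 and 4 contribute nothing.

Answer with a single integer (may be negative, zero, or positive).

Answer: -1

Derivation:
Gen 1: crossing 2x3. Both 1&4? no. Sum: 0
Gen 2: crossing 2x4. Both 1&4? no. Sum: 0
Gen 3: crossing 4x2. Both 1&4? no. Sum: 0
Gen 4: crossing 2x4. Both 1&4? no. Sum: 0
Gen 5: crossing 3x4. Both 1&4? no. Sum: 0
Gen 6: 1 under 4. Both 1&4? yes. Contrib: -1. Sum: -1
Gen 7: crossing 1x3. Both 1&4? no. Sum: -1
Gen 8: crossing 4x3. Both 1&4? no. Sum: -1
Gen 9: crossing 3x4. Both 1&4? no. Sum: -1
Gen 10: crossing 1x2. Both 1&4? no. Sum: -1
Gen 11: crossing 2x1. Both 1&4? no. Sum: -1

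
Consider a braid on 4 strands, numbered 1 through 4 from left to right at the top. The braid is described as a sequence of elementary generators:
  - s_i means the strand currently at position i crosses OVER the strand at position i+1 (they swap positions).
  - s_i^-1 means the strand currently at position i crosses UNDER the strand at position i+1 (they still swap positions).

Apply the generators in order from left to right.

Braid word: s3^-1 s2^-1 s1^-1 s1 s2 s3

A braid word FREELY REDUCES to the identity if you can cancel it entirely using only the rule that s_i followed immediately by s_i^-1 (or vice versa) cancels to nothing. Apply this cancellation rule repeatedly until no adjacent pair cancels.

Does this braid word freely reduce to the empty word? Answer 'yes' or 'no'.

Gen 1 (s3^-1): push. Stack: [s3^-1]
Gen 2 (s2^-1): push. Stack: [s3^-1 s2^-1]
Gen 3 (s1^-1): push. Stack: [s3^-1 s2^-1 s1^-1]
Gen 4 (s1): cancels prior s1^-1. Stack: [s3^-1 s2^-1]
Gen 5 (s2): cancels prior s2^-1. Stack: [s3^-1]
Gen 6 (s3): cancels prior s3^-1. Stack: []
Reduced word: (empty)

Answer: yes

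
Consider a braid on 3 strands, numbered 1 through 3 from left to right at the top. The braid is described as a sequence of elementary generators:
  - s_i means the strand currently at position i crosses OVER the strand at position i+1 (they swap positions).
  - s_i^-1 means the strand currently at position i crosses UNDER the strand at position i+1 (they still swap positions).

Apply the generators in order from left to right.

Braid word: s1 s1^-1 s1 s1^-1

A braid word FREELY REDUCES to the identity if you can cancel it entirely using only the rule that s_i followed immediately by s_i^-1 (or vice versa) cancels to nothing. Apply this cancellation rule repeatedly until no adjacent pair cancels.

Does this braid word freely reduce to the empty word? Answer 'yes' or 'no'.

Gen 1 (s1): push. Stack: [s1]
Gen 2 (s1^-1): cancels prior s1. Stack: []
Gen 3 (s1): push. Stack: [s1]
Gen 4 (s1^-1): cancels prior s1. Stack: []
Reduced word: (empty)

Answer: yes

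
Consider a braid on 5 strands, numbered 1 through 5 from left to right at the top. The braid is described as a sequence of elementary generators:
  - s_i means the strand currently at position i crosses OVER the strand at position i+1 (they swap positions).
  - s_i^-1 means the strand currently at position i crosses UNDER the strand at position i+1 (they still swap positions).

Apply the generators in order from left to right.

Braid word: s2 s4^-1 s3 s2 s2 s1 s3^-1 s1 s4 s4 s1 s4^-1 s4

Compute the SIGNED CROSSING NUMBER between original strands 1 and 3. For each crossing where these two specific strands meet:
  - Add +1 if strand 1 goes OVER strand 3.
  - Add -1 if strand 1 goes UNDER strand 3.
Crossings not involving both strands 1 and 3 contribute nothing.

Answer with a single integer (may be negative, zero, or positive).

Gen 1: crossing 2x3. Both 1&3? no. Sum: 0
Gen 2: crossing 4x5. Both 1&3? no. Sum: 0
Gen 3: crossing 2x5. Both 1&3? no. Sum: 0
Gen 4: crossing 3x5. Both 1&3? no. Sum: 0
Gen 5: crossing 5x3. Both 1&3? no. Sum: 0
Gen 6: 1 over 3. Both 1&3? yes. Contrib: +1. Sum: 1
Gen 7: crossing 5x2. Both 1&3? no. Sum: 1
Gen 8: 3 over 1. Both 1&3? yes. Contrib: -1. Sum: 0
Gen 9: crossing 5x4. Both 1&3? no. Sum: 0
Gen 10: crossing 4x5. Both 1&3? no. Sum: 0
Gen 11: 1 over 3. Both 1&3? yes. Contrib: +1. Sum: 1
Gen 12: crossing 5x4. Both 1&3? no. Sum: 1
Gen 13: crossing 4x5. Both 1&3? no. Sum: 1

Answer: 1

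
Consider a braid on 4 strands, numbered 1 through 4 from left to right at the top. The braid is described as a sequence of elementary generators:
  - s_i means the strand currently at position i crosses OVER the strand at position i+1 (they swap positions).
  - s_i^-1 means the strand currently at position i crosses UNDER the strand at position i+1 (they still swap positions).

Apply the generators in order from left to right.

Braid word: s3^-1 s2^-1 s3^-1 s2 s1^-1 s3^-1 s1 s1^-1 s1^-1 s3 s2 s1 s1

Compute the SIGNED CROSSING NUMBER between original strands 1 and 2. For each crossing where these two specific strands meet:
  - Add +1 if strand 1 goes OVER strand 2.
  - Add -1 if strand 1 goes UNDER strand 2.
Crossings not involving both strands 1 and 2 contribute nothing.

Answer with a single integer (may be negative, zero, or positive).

Answer: 0

Derivation:
Gen 1: crossing 3x4. Both 1&2? no. Sum: 0
Gen 2: crossing 2x4. Both 1&2? no. Sum: 0
Gen 3: crossing 2x3. Both 1&2? no. Sum: 0
Gen 4: crossing 4x3. Both 1&2? no. Sum: 0
Gen 5: crossing 1x3. Both 1&2? no. Sum: 0
Gen 6: crossing 4x2. Both 1&2? no. Sum: 0
Gen 7: crossing 3x1. Both 1&2? no. Sum: 0
Gen 8: crossing 1x3. Both 1&2? no. Sum: 0
Gen 9: crossing 3x1. Both 1&2? no. Sum: 0
Gen 10: crossing 2x4. Both 1&2? no. Sum: 0
Gen 11: crossing 3x4. Both 1&2? no. Sum: 0
Gen 12: crossing 1x4. Both 1&2? no. Sum: 0
Gen 13: crossing 4x1. Both 1&2? no. Sum: 0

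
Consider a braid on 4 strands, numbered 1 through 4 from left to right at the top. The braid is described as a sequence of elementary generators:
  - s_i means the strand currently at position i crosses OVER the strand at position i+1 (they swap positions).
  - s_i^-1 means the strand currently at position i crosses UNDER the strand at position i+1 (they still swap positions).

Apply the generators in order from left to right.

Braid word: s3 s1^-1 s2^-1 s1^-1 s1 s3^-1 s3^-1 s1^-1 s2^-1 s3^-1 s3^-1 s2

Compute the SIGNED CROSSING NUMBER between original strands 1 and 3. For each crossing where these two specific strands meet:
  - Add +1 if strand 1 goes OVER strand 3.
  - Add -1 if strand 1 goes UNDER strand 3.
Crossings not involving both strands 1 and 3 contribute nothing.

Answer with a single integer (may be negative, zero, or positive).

Gen 1: crossing 3x4. Both 1&3? no. Sum: 0
Gen 2: crossing 1x2. Both 1&3? no. Sum: 0
Gen 3: crossing 1x4. Both 1&3? no. Sum: 0
Gen 4: crossing 2x4. Both 1&3? no. Sum: 0
Gen 5: crossing 4x2. Both 1&3? no. Sum: 0
Gen 6: 1 under 3. Both 1&3? yes. Contrib: -1. Sum: -1
Gen 7: 3 under 1. Both 1&3? yes. Contrib: +1. Sum: 0
Gen 8: crossing 2x4. Both 1&3? no. Sum: 0
Gen 9: crossing 2x1. Both 1&3? no. Sum: 0
Gen 10: crossing 2x3. Both 1&3? no. Sum: 0
Gen 11: crossing 3x2. Both 1&3? no. Sum: 0
Gen 12: crossing 1x2. Both 1&3? no. Sum: 0

Answer: 0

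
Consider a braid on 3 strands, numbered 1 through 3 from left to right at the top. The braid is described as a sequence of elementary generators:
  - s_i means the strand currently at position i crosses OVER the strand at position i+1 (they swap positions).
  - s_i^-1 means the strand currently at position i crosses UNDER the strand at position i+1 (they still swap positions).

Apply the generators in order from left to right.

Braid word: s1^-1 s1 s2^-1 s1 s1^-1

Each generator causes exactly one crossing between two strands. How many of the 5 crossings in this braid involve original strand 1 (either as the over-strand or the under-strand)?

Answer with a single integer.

Gen 1: crossing 1x2. Involves strand 1? yes. Count so far: 1
Gen 2: crossing 2x1. Involves strand 1? yes. Count so far: 2
Gen 3: crossing 2x3. Involves strand 1? no. Count so far: 2
Gen 4: crossing 1x3. Involves strand 1? yes. Count so far: 3
Gen 5: crossing 3x1. Involves strand 1? yes. Count so far: 4

Answer: 4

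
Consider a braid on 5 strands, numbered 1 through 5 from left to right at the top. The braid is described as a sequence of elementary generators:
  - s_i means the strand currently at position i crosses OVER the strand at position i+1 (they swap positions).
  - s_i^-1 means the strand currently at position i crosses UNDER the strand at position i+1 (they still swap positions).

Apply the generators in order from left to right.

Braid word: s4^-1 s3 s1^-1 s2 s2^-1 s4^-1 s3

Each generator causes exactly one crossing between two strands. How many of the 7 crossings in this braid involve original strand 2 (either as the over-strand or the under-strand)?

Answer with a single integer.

Gen 1: crossing 4x5. Involves strand 2? no. Count so far: 0
Gen 2: crossing 3x5. Involves strand 2? no. Count so far: 0
Gen 3: crossing 1x2. Involves strand 2? yes. Count so far: 1
Gen 4: crossing 1x5. Involves strand 2? no. Count so far: 1
Gen 5: crossing 5x1. Involves strand 2? no. Count so far: 1
Gen 6: crossing 3x4. Involves strand 2? no. Count so far: 1
Gen 7: crossing 5x4. Involves strand 2? no. Count so far: 1

Answer: 1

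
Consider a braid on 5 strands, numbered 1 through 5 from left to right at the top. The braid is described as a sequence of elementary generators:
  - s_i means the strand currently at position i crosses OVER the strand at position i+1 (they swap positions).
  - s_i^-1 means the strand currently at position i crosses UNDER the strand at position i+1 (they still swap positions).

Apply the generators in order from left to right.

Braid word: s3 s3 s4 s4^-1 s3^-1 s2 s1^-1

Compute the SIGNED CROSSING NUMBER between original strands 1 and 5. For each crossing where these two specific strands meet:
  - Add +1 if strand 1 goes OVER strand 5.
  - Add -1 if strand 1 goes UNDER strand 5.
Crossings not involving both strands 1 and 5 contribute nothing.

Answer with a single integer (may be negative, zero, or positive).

Answer: 0

Derivation:
Gen 1: crossing 3x4. Both 1&5? no. Sum: 0
Gen 2: crossing 4x3. Both 1&5? no. Sum: 0
Gen 3: crossing 4x5. Both 1&5? no. Sum: 0
Gen 4: crossing 5x4. Both 1&5? no. Sum: 0
Gen 5: crossing 3x4. Both 1&5? no. Sum: 0
Gen 6: crossing 2x4. Both 1&5? no. Sum: 0
Gen 7: crossing 1x4. Both 1&5? no. Sum: 0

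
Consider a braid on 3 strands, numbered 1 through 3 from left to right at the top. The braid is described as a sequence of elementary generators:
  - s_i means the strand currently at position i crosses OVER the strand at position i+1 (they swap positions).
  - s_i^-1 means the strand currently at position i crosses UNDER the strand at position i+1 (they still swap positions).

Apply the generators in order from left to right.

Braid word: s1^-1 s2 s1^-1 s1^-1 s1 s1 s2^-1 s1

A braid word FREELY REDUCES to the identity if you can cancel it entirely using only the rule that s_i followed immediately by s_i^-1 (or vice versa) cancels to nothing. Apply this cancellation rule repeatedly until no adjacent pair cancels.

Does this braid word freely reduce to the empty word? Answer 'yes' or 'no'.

Answer: yes

Derivation:
Gen 1 (s1^-1): push. Stack: [s1^-1]
Gen 2 (s2): push. Stack: [s1^-1 s2]
Gen 3 (s1^-1): push. Stack: [s1^-1 s2 s1^-1]
Gen 4 (s1^-1): push. Stack: [s1^-1 s2 s1^-1 s1^-1]
Gen 5 (s1): cancels prior s1^-1. Stack: [s1^-1 s2 s1^-1]
Gen 6 (s1): cancels prior s1^-1. Stack: [s1^-1 s2]
Gen 7 (s2^-1): cancels prior s2. Stack: [s1^-1]
Gen 8 (s1): cancels prior s1^-1. Stack: []
Reduced word: (empty)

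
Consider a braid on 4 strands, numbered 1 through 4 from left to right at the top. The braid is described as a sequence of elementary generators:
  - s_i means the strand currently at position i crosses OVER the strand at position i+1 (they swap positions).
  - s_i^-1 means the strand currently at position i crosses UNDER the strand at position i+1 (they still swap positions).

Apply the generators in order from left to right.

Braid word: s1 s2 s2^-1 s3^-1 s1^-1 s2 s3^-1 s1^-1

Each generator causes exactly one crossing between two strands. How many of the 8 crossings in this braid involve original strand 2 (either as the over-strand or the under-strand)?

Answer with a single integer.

Gen 1: crossing 1x2. Involves strand 2? yes. Count so far: 1
Gen 2: crossing 1x3. Involves strand 2? no. Count so far: 1
Gen 3: crossing 3x1. Involves strand 2? no. Count so far: 1
Gen 4: crossing 3x4. Involves strand 2? no. Count so far: 1
Gen 5: crossing 2x1. Involves strand 2? yes. Count so far: 2
Gen 6: crossing 2x4. Involves strand 2? yes. Count so far: 3
Gen 7: crossing 2x3. Involves strand 2? yes. Count so far: 4
Gen 8: crossing 1x4. Involves strand 2? no. Count so far: 4

Answer: 4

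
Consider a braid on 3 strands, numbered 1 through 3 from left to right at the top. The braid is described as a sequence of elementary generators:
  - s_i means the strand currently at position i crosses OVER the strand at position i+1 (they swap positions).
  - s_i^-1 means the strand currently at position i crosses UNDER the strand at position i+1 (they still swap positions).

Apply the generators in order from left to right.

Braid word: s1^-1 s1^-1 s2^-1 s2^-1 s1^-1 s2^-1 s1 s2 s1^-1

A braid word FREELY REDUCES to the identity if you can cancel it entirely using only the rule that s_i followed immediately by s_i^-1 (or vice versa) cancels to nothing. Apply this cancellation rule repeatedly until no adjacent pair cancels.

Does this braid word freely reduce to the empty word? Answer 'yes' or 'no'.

Answer: no

Derivation:
Gen 1 (s1^-1): push. Stack: [s1^-1]
Gen 2 (s1^-1): push. Stack: [s1^-1 s1^-1]
Gen 3 (s2^-1): push. Stack: [s1^-1 s1^-1 s2^-1]
Gen 4 (s2^-1): push. Stack: [s1^-1 s1^-1 s2^-1 s2^-1]
Gen 5 (s1^-1): push. Stack: [s1^-1 s1^-1 s2^-1 s2^-1 s1^-1]
Gen 6 (s2^-1): push. Stack: [s1^-1 s1^-1 s2^-1 s2^-1 s1^-1 s2^-1]
Gen 7 (s1): push. Stack: [s1^-1 s1^-1 s2^-1 s2^-1 s1^-1 s2^-1 s1]
Gen 8 (s2): push. Stack: [s1^-1 s1^-1 s2^-1 s2^-1 s1^-1 s2^-1 s1 s2]
Gen 9 (s1^-1): push. Stack: [s1^-1 s1^-1 s2^-1 s2^-1 s1^-1 s2^-1 s1 s2 s1^-1]
Reduced word: s1^-1 s1^-1 s2^-1 s2^-1 s1^-1 s2^-1 s1 s2 s1^-1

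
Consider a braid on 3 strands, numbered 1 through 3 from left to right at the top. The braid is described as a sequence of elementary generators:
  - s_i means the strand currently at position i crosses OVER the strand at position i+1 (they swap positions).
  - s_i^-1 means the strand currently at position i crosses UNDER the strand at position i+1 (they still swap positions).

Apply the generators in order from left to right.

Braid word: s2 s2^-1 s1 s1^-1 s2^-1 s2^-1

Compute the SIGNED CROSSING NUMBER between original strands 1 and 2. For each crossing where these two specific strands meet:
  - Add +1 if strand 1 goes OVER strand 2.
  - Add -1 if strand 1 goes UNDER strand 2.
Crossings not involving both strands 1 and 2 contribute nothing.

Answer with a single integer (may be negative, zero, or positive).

Gen 1: crossing 2x3. Both 1&2? no. Sum: 0
Gen 2: crossing 3x2. Both 1&2? no. Sum: 0
Gen 3: 1 over 2. Both 1&2? yes. Contrib: +1. Sum: 1
Gen 4: 2 under 1. Both 1&2? yes. Contrib: +1. Sum: 2
Gen 5: crossing 2x3. Both 1&2? no. Sum: 2
Gen 6: crossing 3x2. Both 1&2? no. Sum: 2

Answer: 2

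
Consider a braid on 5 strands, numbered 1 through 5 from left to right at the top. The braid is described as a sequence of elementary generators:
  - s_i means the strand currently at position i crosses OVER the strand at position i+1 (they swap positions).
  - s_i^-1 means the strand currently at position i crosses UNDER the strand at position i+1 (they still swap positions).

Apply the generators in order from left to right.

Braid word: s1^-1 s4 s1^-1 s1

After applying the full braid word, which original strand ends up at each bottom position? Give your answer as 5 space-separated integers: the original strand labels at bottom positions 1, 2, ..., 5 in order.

Gen 1 (s1^-1): strand 1 crosses under strand 2. Perm now: [2 1 3 4 5]
Gen 2 (s4): strand 4 crosses over strand 5. Perm now: [2 1 3 5 4]
Gen 3 (s1^-1): strand 2 crosses under strand 1. Perm now: [1 2 3 5 4]
Gen 4 (s1): strand 1 crosses over strand 2. Perm now: [2 1 3 5 4]

Answer: 2 1 3 5 4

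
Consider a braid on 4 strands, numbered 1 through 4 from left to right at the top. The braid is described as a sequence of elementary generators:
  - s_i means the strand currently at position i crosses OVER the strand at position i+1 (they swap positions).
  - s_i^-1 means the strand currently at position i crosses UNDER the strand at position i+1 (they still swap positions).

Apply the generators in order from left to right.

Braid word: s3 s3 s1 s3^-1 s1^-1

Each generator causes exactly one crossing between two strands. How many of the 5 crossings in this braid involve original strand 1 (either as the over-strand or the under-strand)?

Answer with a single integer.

Gen 1: crossing 3x4. Involves strand 1? no. Count so far: 0
Gen 2: crossing 4x3. Involves strand 1? no. Count so far: 0
Gen 3: crossing 1x2. Involves strand 1? yes. Count so far: 1
Gen 4: crossing 3x4. Involves strand 1? no. Count so far: 1
Gen 5: crossing 2x1. Involves strand 1? yes. Count so far: 2

Answer: 2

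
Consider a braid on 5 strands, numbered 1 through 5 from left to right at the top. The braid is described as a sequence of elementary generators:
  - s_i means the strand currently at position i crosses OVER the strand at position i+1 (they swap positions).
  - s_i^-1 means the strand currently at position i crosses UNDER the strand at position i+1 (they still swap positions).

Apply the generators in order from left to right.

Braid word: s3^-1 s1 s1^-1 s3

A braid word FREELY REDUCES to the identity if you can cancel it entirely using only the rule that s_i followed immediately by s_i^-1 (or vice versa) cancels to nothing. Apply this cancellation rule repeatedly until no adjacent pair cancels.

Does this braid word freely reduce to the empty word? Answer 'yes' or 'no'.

Gen 1 (s3^-1): push. Stack: [s3^-1]
Gen 2 (s1): push. Stack: [s3^-1 s1]
Gen 3 (s1^-1): cancels prior s1. Stack: [s3^-1]
Gen 4 (s3): cancels prior s3^-1. Stack: []
Reduced word: (empty)

Answer: yes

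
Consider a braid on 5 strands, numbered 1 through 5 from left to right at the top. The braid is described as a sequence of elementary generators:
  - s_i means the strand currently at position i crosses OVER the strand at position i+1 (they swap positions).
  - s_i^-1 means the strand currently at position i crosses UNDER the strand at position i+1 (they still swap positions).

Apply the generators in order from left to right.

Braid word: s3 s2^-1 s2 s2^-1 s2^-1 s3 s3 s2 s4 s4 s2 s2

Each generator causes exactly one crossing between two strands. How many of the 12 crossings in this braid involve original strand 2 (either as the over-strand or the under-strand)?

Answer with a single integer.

Gen 1: crossing 3x4. Involves strand 2? no. Count so far: 0
Gen 2: crossing 2x4. Involves strand 2? yes. Count so far: 1
Gen 3: crossing 4x2. Involves strand 2? yes. Count so far: 2
Gen 4: crossing 2x4. Involves strand 2? yes. Count so far: 3
Gen 5: crossing 4x2. Involves strand 2? yes. Count so far: 4
Gen 6: crossing 4x3. Involves strand 2? no. Count so far: 4
Gen 7: crossing 3x4. Involves strand 2? no. Count so far: 4
Gen 8: crossing 2x4. Involves strand 2? yes. Count so far: 5
Gen 9: crossing 3x5. Involves strand 2? no. Count so far: 5
Gen 10: crossing 5x3. Involves strand 2? no. Count so far: 5
Gen 11: crossing 4x2. Involves strand 2? yes. Count so far: 6
Gen 12: crossing 2x4. Involves strand 2? yes. Count so far: 7

Answer: 7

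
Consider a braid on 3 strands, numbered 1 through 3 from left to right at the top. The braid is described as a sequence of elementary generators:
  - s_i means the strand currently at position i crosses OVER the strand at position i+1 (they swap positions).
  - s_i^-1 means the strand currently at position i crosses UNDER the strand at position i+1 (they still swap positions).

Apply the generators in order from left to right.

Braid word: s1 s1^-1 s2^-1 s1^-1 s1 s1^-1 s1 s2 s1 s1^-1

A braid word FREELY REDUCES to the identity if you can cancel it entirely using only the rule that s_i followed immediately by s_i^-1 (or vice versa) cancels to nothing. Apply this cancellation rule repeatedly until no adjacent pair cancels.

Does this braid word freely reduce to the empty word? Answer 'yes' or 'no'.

Gen 1 (s1): push. Stack: [s1]
Gen 2 (s1^-1): cancels prior s1. Stack: []
Gen 3 (s2^-1): push. Stack: [s2^-1]
Gen 4 (s1^-1): push. Stack: [s2^-1 s1^-1]
Gen 5 (s1): cancels prior s1^-1. Stack: [s2^-1]
Gen 6 (s1^-1): push. Stack: [s2^-1 s1^-1]
Gen 7 (s1): cancels prior s1^-1. Stack: [s2^-1]
Gen 8 (s2): cancels prior s2^-1. Stack: []
Gen 9 (s1): push. Stack: [s1]
Gen 10 (s1^-1): cancels prior s1. Stack: []
Reduced word: (empty)

Answer: yes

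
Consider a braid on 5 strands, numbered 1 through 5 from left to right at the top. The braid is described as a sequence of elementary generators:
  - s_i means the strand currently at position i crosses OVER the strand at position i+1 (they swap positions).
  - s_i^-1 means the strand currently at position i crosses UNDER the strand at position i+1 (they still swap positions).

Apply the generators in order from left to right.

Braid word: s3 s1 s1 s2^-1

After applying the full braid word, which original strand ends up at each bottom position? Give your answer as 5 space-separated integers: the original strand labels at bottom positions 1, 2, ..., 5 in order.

Gen 1 (s3): strand 3 crosses over strand 4. Perm now: [1 2 4 3 5]
Gen 2 (s1): strand 1 crosses over strand 2. Perm now: [2 1 4 3 5]
Gen 3 (s1): strand 2 crosses over strand 1. Perm now: [1 2 4 3 5]
Gen 4 (s2^-1): strand 2 crosses under strand 4. Perm now: [1 4 2 3 5]

Answer: 1 4 2 3 5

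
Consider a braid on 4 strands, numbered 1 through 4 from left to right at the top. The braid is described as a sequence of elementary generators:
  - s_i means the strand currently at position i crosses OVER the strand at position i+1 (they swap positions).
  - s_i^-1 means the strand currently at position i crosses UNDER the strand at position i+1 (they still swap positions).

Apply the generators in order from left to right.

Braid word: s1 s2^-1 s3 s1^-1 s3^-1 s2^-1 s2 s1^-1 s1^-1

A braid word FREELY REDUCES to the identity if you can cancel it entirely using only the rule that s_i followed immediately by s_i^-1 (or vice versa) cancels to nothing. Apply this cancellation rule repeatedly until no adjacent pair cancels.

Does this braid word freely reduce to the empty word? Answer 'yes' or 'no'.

Answer: no

Derivation:
Gen 1 (s1): push. Stack: [s1]
Gen 2 (s2^-1): push. Stack: [s1 s2^-1]
Gen 3 (s3): push. Stack: [s1 s2^-1 s3]
Gen 4 (s1^-1): push. Stack: [s1 s2^-1 s3 s1^-1]
Gen 5 (s3^-1): push. Stack: [s1 s2^-1 s3 s1^-1 s3^-1]
Gen 6 (s2^-1): push. Stack: [s1 s2^-1 s3 s1^-1 s3^-1 s2^-1]
Gen 7 (s2): cancels prior s2^-1. Stack: [s1 s2^-1 s3 s1^-1 s3^-1]
Gen 8 (s1^-1): push. Stack: [s1 s2^-1 s3 s1^-1 s3^-1 s1^-1]
Gen 9 (s1^-1): push. Stack: [s1 s2^-1 s3 s1^-1 s3^-1 s1^-1 s1^-1]
Reduced word: s1 s2^-1 s3 s1^-1 s3^-1 s1^-1 s1^-1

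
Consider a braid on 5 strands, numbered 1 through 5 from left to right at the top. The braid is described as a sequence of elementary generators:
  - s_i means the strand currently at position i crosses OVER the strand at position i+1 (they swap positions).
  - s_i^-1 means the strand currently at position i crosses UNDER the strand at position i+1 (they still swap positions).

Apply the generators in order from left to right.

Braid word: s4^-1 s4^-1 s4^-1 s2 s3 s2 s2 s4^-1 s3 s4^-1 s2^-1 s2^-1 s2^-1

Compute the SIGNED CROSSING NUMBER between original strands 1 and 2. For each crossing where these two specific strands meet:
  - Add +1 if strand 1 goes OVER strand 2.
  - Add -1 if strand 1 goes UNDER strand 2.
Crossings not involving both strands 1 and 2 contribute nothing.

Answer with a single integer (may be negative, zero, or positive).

Gen 1: crossing 4x5. Both 1&2? no. Sum: 0
Gen 2: crossing 5x4. Both 1&2? no. Sum: 0
Gen 3: crossing 4x5. Both 1&2? no. Sum: 0
Gen 4: crossing 2x3. Both 1&2? no. Sum: 0
Gen 5: crossing 2x5. Both 1&2? no. Sum: 0
Gen 6: crossing 3x5. Both 1&2? no. Sum: 0
Gen 7: crossing 5x3. Both 1&2? no. Sum: 0
Gen 8: crossing 2x4. Both 1&2? no. Sum: 0
Gen 9: crossing 5x4. Both 1&2? no. Sum: 0
Gen 10: crossing 5x2. Both 1&2? no. Sum: 0
Gen 11: crossing 3x4. Both 1&2? no. Sum: 0
Gen 12: crossing 4x3. Both 1&2? no. Sum: 0
Gen 13: crossing 3x4. Both 1&2? no. Sum: 0

Answer: 0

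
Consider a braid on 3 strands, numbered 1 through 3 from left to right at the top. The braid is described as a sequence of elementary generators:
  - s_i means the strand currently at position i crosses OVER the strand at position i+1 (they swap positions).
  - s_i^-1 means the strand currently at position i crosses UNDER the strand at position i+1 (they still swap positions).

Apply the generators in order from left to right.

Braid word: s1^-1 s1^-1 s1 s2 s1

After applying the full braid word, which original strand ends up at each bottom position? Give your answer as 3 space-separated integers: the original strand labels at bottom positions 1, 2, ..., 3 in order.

Gen 1 (s1^-1): strand 1 crosses under strand 2. Perm now: [2 1 3]
Gen 2 (s1^-1): strand 2 crosses under strand 1. Perm now: [1 2 3]
Gen 3 (s1): strand 1 crosses over strand 2. Perm now: [2 1 3]
Gen 4 (s2): strand 1 crosses over strand 3. Perm now: [2 3 1]
Gen 5 (s1): strand 2 crosses over strand 3. Perm now: [3 2 1]

Answer: 3 2 1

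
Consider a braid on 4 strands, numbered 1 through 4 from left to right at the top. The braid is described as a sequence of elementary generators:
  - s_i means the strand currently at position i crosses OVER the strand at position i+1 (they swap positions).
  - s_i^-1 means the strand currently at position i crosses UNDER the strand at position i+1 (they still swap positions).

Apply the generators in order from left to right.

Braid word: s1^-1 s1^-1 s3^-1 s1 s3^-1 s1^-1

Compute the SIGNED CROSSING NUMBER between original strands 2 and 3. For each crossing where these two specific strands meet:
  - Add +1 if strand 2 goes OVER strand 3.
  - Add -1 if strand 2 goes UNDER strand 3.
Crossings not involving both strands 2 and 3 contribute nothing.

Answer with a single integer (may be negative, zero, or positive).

Answer: 0

Derivation:
Gen 1: crossing 1x2. Both 2&3? no. Sum: 0
Gen 2: crossing 2x1. Both 2&3? no. Sum: 0
Gen 3: crossing 3x4. Both 2&3? no. Sum: 0
Gen 4: crossing 1x2. Both 2&3? no. Sum: 0
Gen 5: crossing 4x3. Both 2&3? no. Sum: 0
Gen 6: crossing 2x1. Both 2&3? no. Sum: 0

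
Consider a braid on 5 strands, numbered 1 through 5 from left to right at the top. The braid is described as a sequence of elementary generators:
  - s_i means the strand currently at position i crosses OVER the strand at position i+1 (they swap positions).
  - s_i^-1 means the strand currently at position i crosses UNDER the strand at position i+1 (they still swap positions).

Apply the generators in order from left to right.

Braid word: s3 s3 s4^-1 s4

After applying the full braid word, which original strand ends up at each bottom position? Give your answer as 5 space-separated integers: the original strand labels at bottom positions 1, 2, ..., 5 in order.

Answer: 1 2 3 4 5

Derivation:
Gen 1 (s3): strand 3 crosses over strand 4. Perm now: [1 2 4 3 5]
Gen 2 (s3): strand 4 crosses over strand 3. Perm now: [1 2 3 4 5]
Gen 3 (s4^-1): strand 4 crosses under strand 5. Perm now: [1 2 3 5 4]
Gen 4 (s4): strand 5 crosses over strand 4. Perm now: [1 2 3 4 5]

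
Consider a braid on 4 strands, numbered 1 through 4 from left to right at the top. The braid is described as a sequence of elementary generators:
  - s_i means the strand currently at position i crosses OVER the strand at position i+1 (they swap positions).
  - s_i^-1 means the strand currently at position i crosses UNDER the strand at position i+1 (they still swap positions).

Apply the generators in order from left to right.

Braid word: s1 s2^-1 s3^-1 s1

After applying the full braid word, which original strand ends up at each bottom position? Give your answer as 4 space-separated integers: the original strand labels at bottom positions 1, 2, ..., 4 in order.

Answer: 3 2 4 1

Derivation:
Gen 1 (s1): strand 1 crosses over strand 2. Perm now: [2 1 3 4]
Gen 2 (s2^-1): strand 1 crosses under strand 3. Perm now: [2 3 1 4]
Gen 3 (s3^-1): strand 1 crosses under strand 4. Perm now: [2 3 4 1]
Gen 4 (s1): strand 2 crosses over strand 3. Perm now: [3 2 4 1]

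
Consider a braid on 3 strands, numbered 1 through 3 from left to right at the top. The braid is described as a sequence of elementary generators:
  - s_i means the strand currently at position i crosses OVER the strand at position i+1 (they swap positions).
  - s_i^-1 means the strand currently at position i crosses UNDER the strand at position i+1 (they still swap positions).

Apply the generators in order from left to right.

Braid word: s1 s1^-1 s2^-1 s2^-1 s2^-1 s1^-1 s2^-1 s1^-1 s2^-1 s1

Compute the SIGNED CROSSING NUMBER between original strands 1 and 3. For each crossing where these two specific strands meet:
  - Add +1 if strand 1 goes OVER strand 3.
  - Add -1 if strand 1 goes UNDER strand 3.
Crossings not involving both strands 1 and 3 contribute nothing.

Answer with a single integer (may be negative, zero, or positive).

Gen 1: crossing 1x2. Both 1&3? no. Sum: 0
Gen 2: crossing 2x1. Both 1&3? no. Sum: 0
Gen 3: crossing 2x3. Both 1&3? no. Sum: 0
Gen 4: crossing 3x2. Both 1&3? no. Sum: 0
Gen 5: crossing 2x3. Both 1&3? no. Sum: 0
Gen 6: 1 under 3. Both 1&3? yes. Contrib: -1. Sum: -1
Gen 7: crossing 1x2. Both 1&3? no. Sum: -1
Gen 8: crossing 3x2. Both 1&3? no. Sum: -1
Gen 9: 3 under 1. Both 1&3? yes. Contrib: +1. Sum: 0
Gen 10: crossing 2x1. Both 1&3? no. Sum: 0

Answer: 0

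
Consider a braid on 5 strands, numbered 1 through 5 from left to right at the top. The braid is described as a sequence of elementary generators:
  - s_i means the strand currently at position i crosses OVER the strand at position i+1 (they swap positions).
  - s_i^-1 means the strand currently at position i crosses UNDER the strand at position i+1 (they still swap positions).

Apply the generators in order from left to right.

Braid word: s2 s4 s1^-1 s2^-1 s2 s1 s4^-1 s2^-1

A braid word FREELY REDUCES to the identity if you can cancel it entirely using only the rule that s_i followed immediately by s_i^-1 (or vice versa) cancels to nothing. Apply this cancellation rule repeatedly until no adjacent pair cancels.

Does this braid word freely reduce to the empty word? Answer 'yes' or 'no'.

Answer: yes

Derivation:
Gen 1 (s2): push. Stack: [s2]
Gen 2 (s4): push. Stack: [s2 s4]
Gen 3 (s1^-1): push. Stack: [s2 s4 s1^-1]
Gen 4 (s2^-1): push. Stack: [s2 s4 s1^-1 s2^-1]
Gen 5 (s2): cancels prior s2^-1. Stack: [s2 s4 s1^-1]
Gen 6 (s1): cancels prior s1^-1. Stack: [s2 s4]
Gen 7 (s4^-1): cancels prior s4. Stack: [s2]
Gen 8 (s2^-1): cancels prior s2. Stack: []
Reduced word: (empty)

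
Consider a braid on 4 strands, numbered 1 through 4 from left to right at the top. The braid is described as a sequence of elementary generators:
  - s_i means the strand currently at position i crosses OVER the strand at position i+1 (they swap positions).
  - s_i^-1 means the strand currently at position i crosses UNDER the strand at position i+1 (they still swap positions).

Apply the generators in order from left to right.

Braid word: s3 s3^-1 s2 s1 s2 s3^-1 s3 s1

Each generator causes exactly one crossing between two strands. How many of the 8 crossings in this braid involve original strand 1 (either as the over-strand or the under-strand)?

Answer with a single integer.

Answer: 4

Derivation:
Gen 1: crossing 3x4. Involves strand 1? no. Count so far: 0
Gen 2: crossing 4x3. Involves strand 1? no. Count so far: 0
Gen 3: crossing 2x3. Involves strand 1? no. Count so far: 0
Gen 4: crossing 1x3. Involves strand 1? yes. Count so far: 1
Gen 5: crossing 1x2. Involves strand 1? yes. Count so far: 2
Gen 6: crossing 1x4. Involves strand 1? yes. Count so far: 3
Gen 7: crossing 4x1. Involves strand 1? yes. Count so far: 4
Gen 8: crossing 3x2. Involves strand 1? no. Count so far: 4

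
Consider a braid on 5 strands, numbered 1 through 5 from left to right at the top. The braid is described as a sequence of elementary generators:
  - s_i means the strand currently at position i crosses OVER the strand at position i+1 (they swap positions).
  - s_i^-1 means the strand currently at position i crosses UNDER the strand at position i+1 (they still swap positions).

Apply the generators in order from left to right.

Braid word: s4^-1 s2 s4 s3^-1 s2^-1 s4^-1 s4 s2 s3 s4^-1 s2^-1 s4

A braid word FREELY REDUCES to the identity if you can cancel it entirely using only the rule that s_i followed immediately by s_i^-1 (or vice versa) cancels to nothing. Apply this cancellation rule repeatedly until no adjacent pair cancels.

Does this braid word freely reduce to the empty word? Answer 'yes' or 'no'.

Answer: yes

Derivation:
Gen 1 (s4^-1): push. Stack: [s4^-1]
Gen 2 (s2): push. Stack: [s4^-1 s2]
Gen 3 (s4): push. Stack: [s4^-1 s2 s4]
Gen 4 (s3^-1): push. Stack: [s4^-1 s2 s4 s3^-1]
Gen 5 (s2^-1): push. Stack: [s4^-1 s2 s4 s3^-1 s2^-1]
Gen 6 (s4^-1): push. Stack: [s4^-1 s2 s4 s3^-1 s2^-1 s4^-1]
Gen 7 (s4): cancels prior s4^-1. Stack: [s4^-1 s2 s4 s3^-1 s2^-1]
Gen 8 (s2): cancels prior s2^-1. Stack: [s4^-1 s2 s4 s3^-1]
Gen 9 (s3): cancels prior s3^-1. Stack: [s4^-1 s2 s4]
Gen 10 (s4^-1): cancels prior s4. Stack: [s4^-1 s2]
Gen 11 (s2^-1): cancels prior s2. Stack: [s4^-1]
Gen 12 (s4): cancels prior s4^-1. Stack: []
Reduced word: (empty)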